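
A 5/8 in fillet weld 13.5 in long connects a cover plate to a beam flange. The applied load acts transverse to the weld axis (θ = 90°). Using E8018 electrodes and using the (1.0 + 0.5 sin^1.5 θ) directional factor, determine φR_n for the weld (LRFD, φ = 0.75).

E80XX → F_EXX = 80 ksi.
t_e = 0.707 × 0.625 = 0.4419 in; A_we = 0.4419 × 13.5 = 5.965 in².
Directional factor: 1.0 + 0.5 sin^1.5(90°) = 1.5.
F_nw = 0.6 × 80 × 1.5 = 72 ksi.
φR_n = 0.75 × 72 × 5.965 = 322.1 kip.

φR_n ≈ 322 kip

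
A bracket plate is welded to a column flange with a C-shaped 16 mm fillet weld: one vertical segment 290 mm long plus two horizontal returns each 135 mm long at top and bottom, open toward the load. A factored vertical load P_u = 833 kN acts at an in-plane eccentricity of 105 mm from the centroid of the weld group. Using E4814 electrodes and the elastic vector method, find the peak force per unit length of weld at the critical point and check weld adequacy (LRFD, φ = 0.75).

f_max ≈ 2900 N/mm; NOT adequate

E48XX → F_EXX = 480 MPa.
Total weld length L_w = 560 mm. Treat welds as unit-width lines.
Centroid: x̄ = 2×135×67.5 / 560 = 32.54 mm from the vertical weld.
Polar moment about centroid: J = I_x + I_y = [290³/12 + 2×135×145²] + [290×32.54² + 2(135³/12 + 135×34.96²)] = 8756000 mm³.
Direct shear f_v = P/L_w = 833×10³ / 560 = 1488 N/mm (vertical).
Torsion M = P·e = 833×10³ × 105 = 87465000 N·mm.
Critical point at (x, y) = (102.5, 145) from centroid. f_tx = M·y/J = 1448 N/mm; f_ty = M·x/J = 1023 N/mm.
Resultant f_max = √[f_tx² + (f_v + f_ty)²] = √[1448² + (1488 + 1023)²] = 2899 N/mm.
Capacity per unit length: φr_n = 0.75 × 0.6 × 480 × (0.707 × 16) = 2443 N/mm.
2899 > 2443 → NOT adequate.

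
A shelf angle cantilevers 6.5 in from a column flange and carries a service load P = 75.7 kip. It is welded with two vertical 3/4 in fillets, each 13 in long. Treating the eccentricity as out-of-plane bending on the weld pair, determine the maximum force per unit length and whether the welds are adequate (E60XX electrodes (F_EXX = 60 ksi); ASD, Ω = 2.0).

f_max ≈ 9.21 kip/in; adequate

L_w = 2 × 13 = 26 in; section modulus (unit throat) S = 2 × L²/6 = 56.33 in².
Direct shear f_v = P/L_w = 75.7/26 = 2.912 kip/in.
Moment M = P × e = 75.7 × 6.5 = 492.05 kip·in; bending f_b = M/S = 8.735 kip/in.
f_max = √(f_v² + f_b²) = √(2.912² + 8.735²) = 9.207 kip/in.
r_n/Ω = (1/2.0) × 0.6 × 60 × (0.707 × 0.75) = 9.544 kip/in → adequate.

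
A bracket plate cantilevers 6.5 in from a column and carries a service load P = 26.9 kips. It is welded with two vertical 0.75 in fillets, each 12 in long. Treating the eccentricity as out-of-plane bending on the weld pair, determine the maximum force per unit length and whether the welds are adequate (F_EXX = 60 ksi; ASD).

L_w = 2 × 12 = 24 in; section modulus (unit throat) S = 2 × L²/6 = 48 in².
Direct shear f_v = P/L_w = 26.9/24 = 1.121 kip/in.
Moment M = P × e = 26.9 × 6.5 = 174.85 kip·in; bending f_b = M/S = 3.643 kip/in.
f_max = √(f_v² + f_b²) = √(1.121² + 3.643²) = 3.811 kip/in.
r_n/Ω = (1/2.0) × 0.6 × 60 × (0.707 × 0.75) = 9.544 kip/in → adequate.

f_max ≈ 3.81 kip/in; adequate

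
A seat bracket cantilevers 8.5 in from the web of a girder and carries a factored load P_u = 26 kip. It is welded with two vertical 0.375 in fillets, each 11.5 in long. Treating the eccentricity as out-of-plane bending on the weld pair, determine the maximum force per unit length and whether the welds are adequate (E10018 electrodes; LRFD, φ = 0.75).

E100XX → F_EXX = 100 ksi.
L_w = 2 × 11.5 = 23 in; section modulus (unit throat) S = 2 × L²/6 = 44.08 in².
Direct shear f_v = P/L_w = 26/23 = 1.13 kip/in.
Moment M = P × e = 26 × 8.5 = 221 kip·in; bending f_b = M/S = 5.013 kip/in.
f_max = √(f_v² + f_b²) = √(1.13² + 5.013²) = 5.139 kip/in.
φr_n = 0.75 × 0.6 × 100 × (0.707 × 0.375) = 11.93 kip/in → adequate.

f_max ≈ 5.14 kip/in; adequate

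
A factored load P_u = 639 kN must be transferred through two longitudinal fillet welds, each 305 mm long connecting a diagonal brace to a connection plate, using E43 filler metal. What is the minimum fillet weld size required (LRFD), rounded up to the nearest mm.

w = 8 mm

E43XX → F_EXX = 430 MPa.
Total weld length L = 610 mm.
Required throat t_e = P_u / (φ × 0.6 F_EXX × L) = 639 / (0.75 × 0.6 × 430 × 610 × 10⁻³) = 5.414 mm.
Required leg w = t_e / 0.707 = 7.657 mm → use 8 mm.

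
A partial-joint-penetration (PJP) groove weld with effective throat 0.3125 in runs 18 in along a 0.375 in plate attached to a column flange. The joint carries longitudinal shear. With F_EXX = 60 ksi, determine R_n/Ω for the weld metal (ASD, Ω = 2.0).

R_n/Ω ≈ 101 kip

Effective throat (given) t_e = 0.3125 in.
A_we = 0.3125 × 18 = 5.625 in².
F_nw = 0.6 F_EXX = 36 ksi.
R_n/Ω = (36 × 5.625) / 2.0 = 101.2 kip.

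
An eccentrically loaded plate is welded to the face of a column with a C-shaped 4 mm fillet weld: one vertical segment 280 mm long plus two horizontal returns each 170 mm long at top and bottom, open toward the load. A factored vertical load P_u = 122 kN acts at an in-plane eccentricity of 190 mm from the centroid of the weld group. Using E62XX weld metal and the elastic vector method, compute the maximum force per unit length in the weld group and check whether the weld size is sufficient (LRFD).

E62XX → F_EXX = 620 MPa.
Total weld length L_w = 620 mm. Treat welds as unit-width lines.
Centroid: x̄ = 2×170×85 / 620 = 46.61 mm from the vertical weld.
Polar moment about centroid: J = I_x + I_y = [280³/12 + 2×170×140²] + [280×46.61² + 2(170³/12 + 170×38.39²)] = 10420000 mm³.
Direct shear f_v = P/L_w = 122×10³ / 620 = 196.8 N/mm (vertical).
Torsion M = P·e = 122×10³ × 190 = 23180000 N·mm.
Critical point at (x, y) = (123.4, 140) from centroid. f_tx = M·y/J = 311.4 N/mm; f_ty = M·x/J = 274.4 N/mm.
Resultant f_max = √[f_tx² + (f_v + f_ty)²] = √[311.4² + (196.8 + 274.4)²] = 564.8 N/mm.
Capacity per unit length: φr_n = 0.75 × 0.6 × 620 × (0.707 × 4) = 789 N/mm.
564.8 ≤ 789 → adequate.

f_max ≈ 565 N/mm; adequate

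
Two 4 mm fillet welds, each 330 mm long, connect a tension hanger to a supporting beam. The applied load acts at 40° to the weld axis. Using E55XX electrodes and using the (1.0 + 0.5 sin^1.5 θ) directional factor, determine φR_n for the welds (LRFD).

E55XX → F_EXX = 550 MPa.
t_e = 0.707 × 4 = 2.828 mm; A_we = 2.828 × 660 = 1866 mm².
Directional factor: 1.0 + 0.5 sin^1.5(40°) = 1.258.
F_nw = 0.6 × 550 × 1.258 = 415 MPa.
φR_n = 0.75 × 415 × 1866 × 10⁻³ = 581 kN.

φR_n ≈ 581 kN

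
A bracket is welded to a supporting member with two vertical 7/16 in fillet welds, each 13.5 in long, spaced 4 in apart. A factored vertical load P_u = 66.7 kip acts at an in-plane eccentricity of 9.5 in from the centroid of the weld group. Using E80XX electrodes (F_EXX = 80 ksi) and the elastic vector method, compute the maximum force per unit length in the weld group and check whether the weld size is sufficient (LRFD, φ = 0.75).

f_max ≈ 9.61 kip/in; adequate

Total weld length L_w = 27 in. Treat welds as unit-width lines.
Polar moment about centroid: J = 2[d³/12 + d(b/2)²] = 2[13.5³/12 + 13.5×2²] = 518.1 in³.
Direct shear f_v = P/L_w = 66.7 / 27 = 2.47 kip/in (vertical).
Torsion M = P·e = 66.7 × 9.5 = 633.65 kip·in.
Critical point at (x, y) = (2, 6.75) from centroid. f_tx = M·y/J = 8.256 kip/in; f_ty = M·x/J = 2.446 kip/in.
Resultant f_max = √[f_tx² + (f_v + f_ty)²] = √[8.256² + (2.47 + 2.446)²] = 9.609 kip/in.
Capacity per unit length: φr_n = 0.75 × 0.6 × 80 × (0.707 × 0.4375) = 11.14 kip/in.
9.609 ≤ 11.14 → adequate.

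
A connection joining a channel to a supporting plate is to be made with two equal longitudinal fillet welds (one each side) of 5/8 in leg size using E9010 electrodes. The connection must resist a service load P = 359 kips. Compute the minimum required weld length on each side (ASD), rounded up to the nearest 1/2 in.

E90XX → F_EXX = 90 ksi.
Throat t_e = 0.707 × 0.625 = 0.4419 in.
r_n/Ω = (0.6 × 90 × 0.4419) / 2.0 = 11.93 kip/in.
L_req = P / (r_n/Ω) = 359 / 11.93 = 30.09 in total.
Per side: 30.09 / 2 = 15.05 in.
Round up → use L = 15.5 in on each side.

L = 15.5 in on each side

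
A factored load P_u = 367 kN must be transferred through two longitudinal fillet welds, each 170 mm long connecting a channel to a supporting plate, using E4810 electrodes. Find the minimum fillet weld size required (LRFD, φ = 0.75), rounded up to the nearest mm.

E48XX → F_EXX = 480 MPa.
Total weld length L = 340 mm.
Required throat t_e = P_u / (φ × 0.6 F_EXX × L) = 367 / (0.75 × 0.6 × 480 × 340 × 10⁻³) = 4.997 mm.
Required leg w = t_e / 0.707 = 7.068 mm → use 8 mm.

w = 8 mm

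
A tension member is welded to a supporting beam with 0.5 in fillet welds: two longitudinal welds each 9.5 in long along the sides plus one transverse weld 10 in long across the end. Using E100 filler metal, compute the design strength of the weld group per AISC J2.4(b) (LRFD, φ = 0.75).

φR_n ≈ 496 kips

E100XX → F_EXX = 100 ksi.
t_e = 0.707 × 0.5 = 0.3535 in.
R_nwl = 0.6 × 100 × 0.3535 × 19 = 403 kips (longitudinal, 2 welds).
R_nwt = 0.6 × 100 × 0.3535 × 10 = 212.1 kips (transverse, base value).
(i) R_nwl + R_nwt = 615.1 kips; (ii) 0.85 R_nwl + 1.5 R_nwt = 660.7 kips.
R_n = max = 660.7 kips [governs: (ii)]; φR_n = 495.5 kips.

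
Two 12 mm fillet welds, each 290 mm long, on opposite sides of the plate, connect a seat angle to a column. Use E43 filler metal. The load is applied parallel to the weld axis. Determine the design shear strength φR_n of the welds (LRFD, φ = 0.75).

φR_n ≈ 952 kN

E43XX → F_EXX = 430 MPa.
Effective throat t_e = 0.707 × 12 = 8.484 mm.
Total length L = 580 mm; A_we = 8.484 × 580 = 4921 mm².
F_nw = 0.6 F_EXX = 0.6 × 430 = 258 MPa.
φR_n = 0.75 × 258 × 4921 × 10⁻³ = 952.2 kN.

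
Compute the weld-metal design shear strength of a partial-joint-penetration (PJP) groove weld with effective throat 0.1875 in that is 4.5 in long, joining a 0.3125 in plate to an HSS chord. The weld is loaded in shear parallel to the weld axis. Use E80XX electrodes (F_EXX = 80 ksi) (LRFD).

Effective throat (given) t_e = 0.1875 in.
A_we = 0.1875 × 4.5 = 0.8438 in².
F_nw = 0.6 F_EXX = 48 ksi.
φR_n = 0.75 × 48 × 0.8438 = 30.38 kip.

φR_n ≈ 30.4 kip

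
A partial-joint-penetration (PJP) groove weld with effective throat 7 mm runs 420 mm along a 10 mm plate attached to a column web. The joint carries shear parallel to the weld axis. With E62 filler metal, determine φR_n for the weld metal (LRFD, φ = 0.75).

E62XX → F_EXX = 620 MPa.
Effective throat (given) t_e = 7 mm.
A_we = 7 × 420 = 2940 mm².
F_nw = 0.6 F_EXX = 372 MPa.
φR_n = 0.75 × 372 × 2940 × 10⁻³ = 820.3 kN.

φR_n ≈ 820 kN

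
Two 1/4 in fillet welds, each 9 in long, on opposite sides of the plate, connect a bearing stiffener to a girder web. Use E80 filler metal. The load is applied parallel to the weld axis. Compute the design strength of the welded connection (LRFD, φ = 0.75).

E80XX → F_EXX = 80 ksi.
Effective throat t_e = 0.707 × 0.25 = 0.1767 in.
Total length L = 18 in; A_we = 0.1767 × 18 = 3.181 in².
F_nw = 0.6 F_EXX = 0.6 × 80 = 48 ksi.
φR_n = 0.75 × 48 × 3.181 = 114.5 kip.

φR_n ≈ 115 kip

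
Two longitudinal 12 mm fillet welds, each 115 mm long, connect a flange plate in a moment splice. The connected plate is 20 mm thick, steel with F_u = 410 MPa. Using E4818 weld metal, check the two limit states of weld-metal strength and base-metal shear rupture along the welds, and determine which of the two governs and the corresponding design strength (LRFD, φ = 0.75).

φR_n ≈ 421 kN (weld metal governs)

E48XX → F_EXX = 480 MPa.
t_e = 0.707 × 12 = 8.484 mm; L = 230 mm.
Weld metal: φR_n = 0.75 × 0.6 × 480 × 8.484 × 230 × 10⁻³ = 421.5 kN.
Base metal (shear rupture): φR_n = 0.75 × 0.6 × 410 × 20 × 230 × 10⁻³ = 848.7 kN.
Governing: weld metal.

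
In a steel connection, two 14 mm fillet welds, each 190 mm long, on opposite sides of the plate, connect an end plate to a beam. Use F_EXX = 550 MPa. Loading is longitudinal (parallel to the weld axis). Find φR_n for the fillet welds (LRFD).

φR_n ≈ 931 kN

Effective throat t_e = 0.707 × 14 = 9.898 mm.
Total length L = 380 mm; A_we = 9.898 × 380 = 3761 mm².
F_nw = 0.6 F_EXX = 0.6 × 550 = 330 MPa.
φR_n = 0.75 × 330 × 3761 × 10⁻³ = 930.9 kN.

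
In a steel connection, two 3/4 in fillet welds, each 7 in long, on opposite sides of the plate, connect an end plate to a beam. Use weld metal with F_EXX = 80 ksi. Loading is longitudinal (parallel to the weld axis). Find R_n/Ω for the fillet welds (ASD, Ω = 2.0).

Effective throat t_e = 0.707 × 0.75 = 0.5302 in.
Total length L = 14 in; A_we = 0.5302 × 14 = 7.423 in².
F_nw = 0.6 F_EXX = 0.6 × 80 = 48 ksi.
R_n = 48 × 7.423 = 356.3 kips; R_n/Ω = 356.3/2.0 = 178.2 kips.

R_n/Ω ≈ 178 kips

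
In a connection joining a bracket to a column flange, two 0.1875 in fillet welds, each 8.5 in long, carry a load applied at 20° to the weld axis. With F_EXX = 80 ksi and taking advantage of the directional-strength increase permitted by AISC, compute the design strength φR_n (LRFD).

t_e = 0.707 × 0.1875 = 0.1326 in; A_we = 0.1326 × 17 = 2.254 in².
Directional factor: 1.0 + 0.5 sin^1.5(20°) = 1.1.
F_nw = 0.6 × 80 × 1.1 = 52.8 ksi.
φR_n = 0.75 × 52.8 × 2.254 = 89.24 kip.

φR_n ≈ 89.2 kip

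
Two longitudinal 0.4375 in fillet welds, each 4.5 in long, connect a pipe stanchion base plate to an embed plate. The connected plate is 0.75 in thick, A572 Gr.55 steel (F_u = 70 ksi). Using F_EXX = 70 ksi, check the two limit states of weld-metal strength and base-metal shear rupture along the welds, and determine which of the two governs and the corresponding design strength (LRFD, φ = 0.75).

φR_n ≈ 87.7 kips (weld metal governs)

t_e = 0.707 × 0.4375 = 0.3093 in; L = 9 in.
Weld metal: φR_n = 0.75 × 0.6 × 70 × 0.3093 × 9 = 87.69 kips.
Base metal (shear rupture): φR_n = 0.75 × 0.6 × 70 × 0.75 × 9 = 212.6 kips.
Governing: weld metal.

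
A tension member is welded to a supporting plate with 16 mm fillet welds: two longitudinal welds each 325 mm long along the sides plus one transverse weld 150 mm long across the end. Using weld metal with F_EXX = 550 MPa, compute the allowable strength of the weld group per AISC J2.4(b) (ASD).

t_e = 0.707 × 16 = 11.31 mm.
R_nwl = 0.6 × 550 × 11.31 × 650 × 10⁻³ = 2426 kN (longitudinal, 2 welds).
R_nwt = 0.6 × 550 × 11.31 × 150 × 10⁻³ = 559.9 kN (transverse, base value).
(i) R_nwl + R_nwt = 2986 kN; (ii) 0.85 R_nwl + 1.5 R_nwt = 2902 kN.
R_n = max = 2986 kN [governs: (i)]; R_n/Ω = 1493 kN.

R_n/Ω ≈ 1490 kN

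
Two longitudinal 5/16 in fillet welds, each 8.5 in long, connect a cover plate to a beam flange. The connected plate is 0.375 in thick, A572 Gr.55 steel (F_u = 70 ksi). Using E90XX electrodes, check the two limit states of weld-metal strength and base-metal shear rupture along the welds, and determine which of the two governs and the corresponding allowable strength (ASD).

R_n/Ω ≈ 101 kip (weld metal governs)

E90XX → F_EXX = 90 ksi.
t_e = 0.707 × 0.3125 = 0.2209 in; L = 17 in.
Weld metal: R_n/Ω = (1/2.0) × 0.6 × 90 × 0.2209 × 17 = 101.4 kip.
Base metal (shear rupture): R_n/Ω = (1/2.0) × 0.6 × 70 × 0.375 × 17 = 133.9 kip.
Governing: weld metal.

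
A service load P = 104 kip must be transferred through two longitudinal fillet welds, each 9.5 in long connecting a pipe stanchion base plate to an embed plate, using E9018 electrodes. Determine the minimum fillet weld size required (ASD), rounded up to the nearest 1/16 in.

E90XX → F_EXX = 90 ksi.
Total weld length L = 19 in.
Required throat t_e = P × Ω / (0.6 F_EXX × L) = 104 × 2.0 / (0.6 × 90 × 19) = 0.2027 in.
Required leg w = t_e / 0.707 = 0.2867 in → use 5/16 in.

w = 5/16 in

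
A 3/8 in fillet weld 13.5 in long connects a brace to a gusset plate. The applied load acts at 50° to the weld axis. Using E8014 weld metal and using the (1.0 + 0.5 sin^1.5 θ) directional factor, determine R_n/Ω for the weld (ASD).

R_n/Ω ≈ 115 kip

E80XX → F_EXX = 80 ksi.
t_e = 0.707 × 0.375 = 0.2651 in; A_we = 0.2651 × 13.5 = 3.579 in².
Directional factor: 1.0 + 0.5 sin^1.5(50°) = 1.335.
F_nw = 0.6 × 80 × 1.335 = 64.09 ksi.
R_n/Ω = (64.09 × 3.579) / 2.0 = 114.7 kip.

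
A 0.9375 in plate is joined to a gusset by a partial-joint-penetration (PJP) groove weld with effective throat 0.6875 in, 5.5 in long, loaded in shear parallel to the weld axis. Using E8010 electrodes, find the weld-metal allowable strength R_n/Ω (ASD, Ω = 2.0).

R_n/Ω ≈ 90.8 kip

E80XX → F_EXX = 80 ksi.
Effective throat (given) t_e = 0.6875 in.
A_we = 0.6875 × 5.5 = 3.781 in².
F_nw = 0.6 F_EXX = 48 ksi.
R_n/Ω = (48 × 3.781) / 2.0 = 90.75 kip.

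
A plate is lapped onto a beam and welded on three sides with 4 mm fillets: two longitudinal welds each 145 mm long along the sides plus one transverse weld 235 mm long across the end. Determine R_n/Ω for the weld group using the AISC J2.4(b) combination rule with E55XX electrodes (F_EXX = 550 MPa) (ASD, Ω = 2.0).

t_e = 0.707 × 4 = 2.828 mm.
R_nwl = 0.6 × 550 × 2.828 × 290 × 10⁻³ = 270.6 kN (longitudinal, 2 welds).
R_nwt = 0.6 × 550 × 2.828 × 235 × 10⁻³ = 219.3 kN (transverse, base value).
(i) R_nwl + R_nwt = 490 kN; (ii) 0.85 R_nwl + 1.5 R_nwt = 559 kN.
R_n = max = 559 kN [governs: (ii)]; R_n/Ω = 279.5 kN.

R_n/Ω ≈ 280 kN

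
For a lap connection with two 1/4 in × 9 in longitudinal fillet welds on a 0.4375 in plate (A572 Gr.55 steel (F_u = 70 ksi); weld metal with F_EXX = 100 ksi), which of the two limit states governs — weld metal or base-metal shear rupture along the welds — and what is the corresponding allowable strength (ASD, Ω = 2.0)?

t_e = 0.707 × 0.25 = 0.1767 in; L = 18 in.
Weld metal: R_n/Ω = (1/2.0) × 0.6 × 100 × 0.1767 × 18 = 95.44 kip.
Base metal (shear rupture): R_n/Ω = (1/2.0) × 0.6 × 70 × 0.4375 × 18 = 165.4 kip.
Governing: weld metal.

R_n/Ω ≈ 95.4 kip (weld metal governs)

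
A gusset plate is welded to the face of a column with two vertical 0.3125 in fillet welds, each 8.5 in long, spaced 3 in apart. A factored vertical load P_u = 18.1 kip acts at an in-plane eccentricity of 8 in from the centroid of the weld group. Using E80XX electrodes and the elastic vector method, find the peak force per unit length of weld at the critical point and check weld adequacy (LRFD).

f_max ≈ 5.1 kip/in; adequate

E80XX → F_EXX = 80 ksi.
Total weld length L_w = 17 in. Treat welds as unit-width lines.
Polar moment about centroid: J = 2[d³/12 + d(b/2)²] = 2[8.5³/12 + 8.5×1.5²] = 140.6 in³.
Direct shear f_v = P/L_w = 18.1 / 17 = 1.065 kip/in (vertical).
Torsion M = P·e = 18.1 × 8 = 144.8 kip·in.
Critical point at (x, y) = (1.5, 4.25) from centroid. f_tx = M·y/J = 4.377 kip/in; f_ty = M·x/J = 1.545 kip/in.
Resultant f_max = √[f_tx² + (f_v + f_ty)²] = √[4.377² + (1.065 + 1.545)²] = 5.096 kip/in.
Capacity per unit length: φr_n = 0.75 × 0.6 × 80 × (0.707 × 0.3125) = 7.954 kip/in.
5.096 ≤ 7.954 → adequate.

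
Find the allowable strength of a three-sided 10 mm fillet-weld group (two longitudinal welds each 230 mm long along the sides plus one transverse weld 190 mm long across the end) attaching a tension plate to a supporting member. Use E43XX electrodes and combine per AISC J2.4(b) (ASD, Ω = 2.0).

R_n/Ω ≈ 617 kN

E43XX → F_EXX = 430 MPa.
t_e = 0.707 × 10 = 7.07 mm.
R_nwl = 0.6 × 430 × 7.07 × 460 × 10⁻³ = 839.1 kN (longitudinal, 2 welds).
R_nwt = 0.6 × 430 × 7.07 × 190 × 10⁻³ = 346.6 kN (transverse, base value).
(i) R_nwl + R_nwt = 1186 kN; (ii) 0.85 R_nwl + 1.5 R_nwt = 1233 kN.
R_n = max = 1233 kN [governs: (ii)]; R_n/Ω = 616.5 kN.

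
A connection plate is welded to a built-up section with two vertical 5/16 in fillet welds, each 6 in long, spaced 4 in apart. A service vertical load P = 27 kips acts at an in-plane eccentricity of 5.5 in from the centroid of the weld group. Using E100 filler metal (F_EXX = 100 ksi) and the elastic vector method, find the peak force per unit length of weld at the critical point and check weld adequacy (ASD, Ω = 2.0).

Total weld length L_w = 12 in. Treat welds as unit-width lines.
Polar moment about centroid: J = 2[d³/12 + d(b/2)²] = 2[6³/12 + 6×2²] = 84 in³.
Direct shear f_v = P/L_w = 27 / 12 = 2.25 kip/in (vertical).
Torsion M = P·e = 27 × 5.5 = 148.5 kip·in.
Critical point at (x, y) = (2, 3) from centroid. f_tx = M·y/J = 5.304 kip/in; f_ty = M·x/J = 3.536 kip/in.
Resultant f_max = √[f_tx² + (f_v + f_ty)²] = √[5.304² + (2.25 + 3.536)²] = 7.849 kip/in.
Capacity per unit length: r_n/Ω = (1/2.0) × 0.6 × 100 × (0.707 × 0.3125) = 6.628 kip/in.
7.849 > 6.628 → NOT adequate.

f_max ≈ 7.85 kip/in; NOT adequate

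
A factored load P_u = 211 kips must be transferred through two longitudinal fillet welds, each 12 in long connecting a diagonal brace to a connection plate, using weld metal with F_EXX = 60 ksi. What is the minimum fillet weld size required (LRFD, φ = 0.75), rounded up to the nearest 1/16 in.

Total weld length L = 24 in.
Required throat t_e = P_u / (φ × 0.6 F_EXX × L) = 211 / (0.75 × 0.6 × 60 × 24) = 0.3256 in.
Required leg w = t_e / 0.707 = 0.4606 in → use 1/2 in.

w = 1/2 in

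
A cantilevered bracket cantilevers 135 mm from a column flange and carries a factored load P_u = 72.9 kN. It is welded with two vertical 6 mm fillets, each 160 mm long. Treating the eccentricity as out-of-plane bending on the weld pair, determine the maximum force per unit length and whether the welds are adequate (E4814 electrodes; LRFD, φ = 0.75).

f_max ≈ 1180 N/mm; NOT adequate

E48XX → F_EXX = 480 MPa.
L_w = 2 × 160 = 320 mm; section modulus (unit throat) S = 2 × L²/6 = 8533 mm².
Direct shear f_v = P/L_w = 72.9×10³/320 = 227.8 N/mm.
Moment M = P × e = 72.9×10³ × 135 = 9841500 N·mm; bending f_b = M/S = 1153 N/mm.
f_max = √(f_v² + f_b²) = √(227.8² + 1153²) = 1176 N/mm.
φr_n = 0.75 × 0.6 × 480 × (0.707 × 6) = 916.3 N/mm → NOT adequate.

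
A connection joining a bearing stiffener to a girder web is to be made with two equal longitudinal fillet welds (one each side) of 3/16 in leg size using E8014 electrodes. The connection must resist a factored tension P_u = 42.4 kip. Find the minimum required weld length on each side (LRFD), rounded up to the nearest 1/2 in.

E80XX → F_EXX = 80 ksi.
Throat t_e = 0.707 × 0.1875 = 0.1326 in.
φr_n = 0.75 × 0.6 × 80 × 0.1326 = 4.772 kip/in.
L_req = P_u / φr_n = 42.4 / 4.772 = 8.885 in total.
Per side: 8.885 / 2 = 4.442 in.
Round up → use L = 4.5 in on each side.

L = 4.5 in on each side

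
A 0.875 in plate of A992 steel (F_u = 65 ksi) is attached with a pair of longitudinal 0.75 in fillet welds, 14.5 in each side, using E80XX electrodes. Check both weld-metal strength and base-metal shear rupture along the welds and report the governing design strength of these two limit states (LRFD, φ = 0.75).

φR_n ≈ 554 kips (weld metal governs)

E80XX → F_EXX = 80 ksi.
t_e = 0.707 × 0.75 = 0.5302 in; L = 29 in.
Weld metal: φR_n = 0.75 × 0.6 × 80 × 0.5302 × 29 = 553.6 kips.
Base metal (shear rupture): φR_n = 0.75 × 0.6 × 65 × 0.875 × 29 = 742.2 kips.
Governing: weld metal.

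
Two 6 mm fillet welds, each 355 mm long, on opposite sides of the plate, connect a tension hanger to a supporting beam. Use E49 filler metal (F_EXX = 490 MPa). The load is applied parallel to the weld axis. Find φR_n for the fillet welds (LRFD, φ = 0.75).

Effective throat t_e = 0.707 × 6 = 4.242 mm.
Total length L = 710 mm; A_we = 4.242 × 710 = 3012 mm².
F_nw = 0.6 F_EXX = 0.6 × 490 = 294 MPa.
φR_n = 0.75 × 294 × 3012 × 10⁻³ = 664.1 kN.

φR_n ≈ 664 kN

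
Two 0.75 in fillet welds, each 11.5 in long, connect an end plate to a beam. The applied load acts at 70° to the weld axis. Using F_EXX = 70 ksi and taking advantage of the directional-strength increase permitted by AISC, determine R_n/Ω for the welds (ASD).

t_e = 0.707 × 0.75 = 0.5302 in; A_we = 0.5302 × 23 = 12.2 in².
Directional factor: 1.0 + 0.5 sin^1.5(70°) = 1.455.
F_nw = 0.6 × 70 × 1.455 = 61.13 ksi.
R_n/Ω = (61.13 × 12.2) / 2.0 = 372.8 kips.

R_n/Ω ≈ 373 kips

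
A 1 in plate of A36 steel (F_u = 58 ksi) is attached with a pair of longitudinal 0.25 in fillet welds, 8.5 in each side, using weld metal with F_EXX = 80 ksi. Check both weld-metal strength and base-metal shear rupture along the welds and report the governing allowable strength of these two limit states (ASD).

t_e = 0.707 × 0.25 = 0.1767 in; L = 17 in.
Weld metal: R_n/Ω = (1/2.0) × 0.6 × 80 × 0.1767 × 17 = 72.11 kip.
Base metal (shear rupture): R_n/Ω = (1/2.0) × 0.6 × 58 × 1 × 17 = 295.8 kip.
Governing: weld metal.

R_n/Ω ≈ 72.1 kip (weld metal governs)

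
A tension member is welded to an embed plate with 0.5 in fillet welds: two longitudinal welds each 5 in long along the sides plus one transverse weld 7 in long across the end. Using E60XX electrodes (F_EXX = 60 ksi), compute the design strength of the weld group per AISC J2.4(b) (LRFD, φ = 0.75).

t_e = 0.707 × 0.5 = 0.3535 in.
R_nwl = 0.6 × 60 × 0.3535 × 10 = 127.3 kips (longitudinal, 2 welds).
R_nwt = 0.6 × 60 × 0.3535 × 7 = 89.08 kips (transverse, base value).
(i) R_nwl + R_nwt = 216.3 kips; (ii) 0.85 R_nwl + 1.5 R_nwt = 241.8 kips.
R_n = max = 241.8 kips [governs: (ii)]; φR_n = 181.3 kips.

φR_n ≈ 181 kips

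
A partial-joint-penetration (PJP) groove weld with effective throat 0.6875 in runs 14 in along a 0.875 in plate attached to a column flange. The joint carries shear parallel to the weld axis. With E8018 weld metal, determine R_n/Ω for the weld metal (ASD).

E80XX → F_EXX = 80 ksi.
Effective throat (given) t_e = 0.6875 in.
A_we = 0.6875 × 14 = 9.625 in².
F_nw = 0.6 F_EXX = 48 ksi.
R_n/Ω = (48 × 9.625) / 2.0 = 231 kip.

R_n/Ω ≈ 231 kip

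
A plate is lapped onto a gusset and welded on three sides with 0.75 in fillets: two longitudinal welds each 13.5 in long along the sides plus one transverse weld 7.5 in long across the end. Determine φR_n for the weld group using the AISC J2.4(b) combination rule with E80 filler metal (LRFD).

E80XX → F_EXX = 80 ksi.
t_e = 0.707 × 0.75 = 0.5302 in.
R_nwl = 0.6 × 80 × 0.5302 × 27 = 687.2 kips (longitudinal, 2 welds).
R_nwt = 0.6 × 80 × 0.5302 × 7.5 = 190.9 kips (transverse, base value).
(i) R_nwl + R_nwt = 878.1 kips; (ii) 0.85 R_nwl + 1.5 R_nwt = 870.5 kips.
R_n = max = 878.1 kips [governs: (i)]; φR_n = 658.6 kips.

φR_n ≈ 659 kips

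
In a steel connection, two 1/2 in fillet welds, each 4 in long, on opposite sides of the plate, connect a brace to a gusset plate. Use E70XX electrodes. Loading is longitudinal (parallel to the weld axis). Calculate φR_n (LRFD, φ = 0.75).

E70XX → F_EXX = 70 ksi.
Effective throat t_e = 0.707 × 0.5 = 0.3535 in.
Total length L = 8 in; A_we = 0.3535 × 8 = 2.828 in².
F_nw = 0.6 F_EXX = 0.6 × 70 = 42 ksi.
φR_n = 0.75 × 42 × 2.828 = 89.08 kip.

φR_n ≈ 89.1 kip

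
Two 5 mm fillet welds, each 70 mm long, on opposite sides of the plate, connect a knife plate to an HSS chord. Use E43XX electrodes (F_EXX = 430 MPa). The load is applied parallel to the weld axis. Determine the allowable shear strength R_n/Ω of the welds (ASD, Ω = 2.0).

Effective throat t_e = 0.707 × 5 = 3.535 mm.
Total length L = 140 mm; A_we = 3.535 × 140 = 494.9 mm².
F_nw = 0.6 F_EXX = 0.6 × 430 = 258 MPa.
R_n = 258 × 494.9 × 10⁻³ = 127.7 kN; R_n/Ω = 127.7/2.0 = 63.84 kN.

R_n/Ω ≈ 63.8 kN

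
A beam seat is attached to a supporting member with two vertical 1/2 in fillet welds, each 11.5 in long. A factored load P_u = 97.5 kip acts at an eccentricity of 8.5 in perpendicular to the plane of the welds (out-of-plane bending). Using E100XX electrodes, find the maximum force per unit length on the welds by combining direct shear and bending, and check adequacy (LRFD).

f_max ≈ 19.3 kip/in; NOT adequate

E100XX → F_EXX = 100 ksi.
L_w = 2 × 11.5 = 23 in; section modulus (unit throat) S = 2 × L²/6 = 44.08 in².
Direct shear f_v = P/L_w = 97.5/23 = 4.239 kip/in.
Moment M = P × e = 97.5 × 8.5 = 828.75 kip·in; bending f_b = M/S = 18.8 kip/in.
f_max = √(f_v² + f_b²) = √(4.239² + 18.8²) = 19.27 kip/in.
φr_n = 0.75 × 0.6 × 100 × (0.707 × 0.5) = 15.91 kip/in → NOT adequate.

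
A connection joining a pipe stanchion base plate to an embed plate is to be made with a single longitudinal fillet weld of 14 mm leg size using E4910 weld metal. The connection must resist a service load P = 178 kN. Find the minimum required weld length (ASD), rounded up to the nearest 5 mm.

L = 125 mm

E49XX → F_EXX = 490 MPa.
Throat t_e = 0.707 × 14 = 9.898 mm.
r_n/Ω = (0.6 × 490 × 9.898) / 2.0 = 1455 N/mm = 1.455 kN/mm.
L_req = P / (r_n/Ω) = 178 / 1.455 = 122.3 mm total.
Round up → use L = 125 mm.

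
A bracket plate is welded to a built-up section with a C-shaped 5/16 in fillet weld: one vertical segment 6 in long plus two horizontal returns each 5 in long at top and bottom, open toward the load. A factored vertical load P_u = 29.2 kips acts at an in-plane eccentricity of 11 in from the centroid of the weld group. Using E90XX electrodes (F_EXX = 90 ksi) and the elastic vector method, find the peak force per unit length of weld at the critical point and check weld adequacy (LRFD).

f_max ≈ 11.1 kip/in; NOT adequate

Total weld length L_w = 16 in. Treat welds as unit-width lines.
Centroid: x̄ = 2×5×2.5 / 16 = 1.562 in from the vertical weld.
Polar moment about centroid: J = I_x + I_y = [6³/12 + 2×5×3²] + [6×1.562² + 2(5³/12 + 5×0.9375²)] = 152.3 in³.
Direct shear f_v = P/L_w = 29.2 / 16 = 1.825 kip/in (vertical).
Torsion M = P·e = 29.2 × 11 = 321.2 kip·in.
Critical point at (x, y) = (3.438, 3) from centroid. f_tx = M·y/J = 6.328 kip/in; f_ty = M·x/J = 7.251 kip/in.
Resultant f_max = √[f_tx² + (f_v + f_ty)²] = √[6.328² + (1.825 + 7.251)²] = 11.06 kip/in.
Capacity per unit length: φr_n = 0.75 × 0.6 × 90 × (0.707 × 0.3125) = 8.948 kip/in.
11.06 > 8.948 → NOT adequate.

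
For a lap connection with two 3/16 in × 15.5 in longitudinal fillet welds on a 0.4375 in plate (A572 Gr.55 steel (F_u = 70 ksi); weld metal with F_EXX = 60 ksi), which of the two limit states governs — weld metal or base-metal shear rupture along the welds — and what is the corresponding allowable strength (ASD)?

t_e = 0.707 × 0.1875 = 0.1326 in; L = 31 in.
Weld metal: R_n/Ω = (1/2.0) × 0.6 × 60 × 0.1326 × 31 = 73.97 kips.
Base metal (shear rupture): R_n/Ω = (1/2.0) × 0.6 × 70 × 0.4375 × 31 = 284.8 kips.
Governing: weld metal.

R_n/Ω ≈ 74 kips (weld metal governs)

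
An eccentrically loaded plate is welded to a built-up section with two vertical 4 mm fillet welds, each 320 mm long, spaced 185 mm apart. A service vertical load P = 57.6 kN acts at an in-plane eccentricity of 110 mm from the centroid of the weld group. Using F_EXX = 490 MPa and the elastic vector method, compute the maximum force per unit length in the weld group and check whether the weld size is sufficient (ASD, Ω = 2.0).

Total weld length L_w = 640 mm. Treat welds as unit-width lines.
Polar moment about centroid: J = 2[d³/12 + d(b/2)²] = 2[320³/12 + 320×92.5²] = 10940000 mm³.
Direct shear f_v = P/L_w = 57.6×10³ / 640 = 90 N/mm (vertical).
Torsion M = P·e = 57.6×10³ × 110 = 6336000 N·mm.
Critical point at (x, y) = (92.5, 160) from centroid. f_tx = M·y/J = 92.69 N/mm; f_ty = M·x/J = 53.59 N/mm.
Resultant f_max = √[f_tx² + (f_v + f_ty)²] = √[92.69² + (90 + 53.59)²] = 170.9 N/mm.
Capacity per unit length: r_n/Ω = (1/2.0) × 0.6 × 490 × (0.707 × 4) = 415.7 N/mm.
170.9 ≤ 415.7 → adequate.

f_max ≈ 171 N/mm; adequate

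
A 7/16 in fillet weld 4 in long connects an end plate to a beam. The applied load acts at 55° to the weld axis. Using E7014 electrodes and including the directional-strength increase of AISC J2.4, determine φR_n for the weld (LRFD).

φR_n ≈ 53.4 kip

E70XX → F_EXX = 70 ksi.
t_e = 0.707 × 0.4375 = 0.3093 in; A_we = 0.3093 × 4 = 1.237 in².
Directional factor: 1.0 + 0.5 sin^1.5(55°) = 1.371.
F_nw = 0.6 × 70 × 1.371 = 57.57 ksi.
φR_n = 0.75 × 57.57 × 1.237 = 53.42 kip.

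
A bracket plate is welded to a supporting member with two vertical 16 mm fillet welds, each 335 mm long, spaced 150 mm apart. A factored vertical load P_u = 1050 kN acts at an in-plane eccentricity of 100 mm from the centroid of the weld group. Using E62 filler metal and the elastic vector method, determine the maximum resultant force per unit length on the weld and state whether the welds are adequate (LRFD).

f_max ≈ 2930 N/mm; adequate

E62XX → F_EXX = 620 MPa.
Total weld length L_w = 670 mm. Treat welds as unit-width lines.
Polar moment about centroid: J = 2[d³/12 + d(b/2)²] = 2[335³/12 + 335×75²] = 10030000 mm³.
Direct shear f_v = P/L_w = 1050×10³ / 670 = 1567 N/mm (vertical).
Torsion M = P·e = 1050×10³ × 100 = 105000000 N·mm.
Critical point at (x, y) = (75, 167.5) from centroid. f_tx = M·y/J = 1753 N/mm; f_ty = M·x/J = 784.8 N/mm.
Resultant f_max = √[f_tx² + (f_v + f_ty)²] = √[1753² + (1567 + 784.8)²] = 2933 N/mm.
Capacity per unit length: φr_n = 0.75 × 0.6 × 620 × (0.707 × 16) = 3156 N/mm.
2933 ≤ 3156 → adequate.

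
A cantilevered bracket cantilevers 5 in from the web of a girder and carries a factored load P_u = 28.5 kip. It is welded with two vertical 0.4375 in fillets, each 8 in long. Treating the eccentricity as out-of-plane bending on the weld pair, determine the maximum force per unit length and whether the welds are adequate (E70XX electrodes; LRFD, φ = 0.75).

f_max ≈ 6.91 kip/in; adequate

E70XX → F_EXX = 70 ksi.
L_w = 2 × 8 = 16 in; section modulus (unit throat) S = 2 × L²/6 = 21.33 in².
Direct shear f_v = P/L_w = 28.5/16 = 1.781 kip/in.
Moment M = P × e = 28.5 × 5 = 142.5 kip·in; bending f_b = M/S = 6.68 kip/in.
f_max = √(f_v² + f_b²) = √(1.781² + 6.68²) = 6.913 kip/in.
φr_n = 0.75 × 0.6 × 70 × (0.707 × 0.4375) = 9.743 kip/in → adequate.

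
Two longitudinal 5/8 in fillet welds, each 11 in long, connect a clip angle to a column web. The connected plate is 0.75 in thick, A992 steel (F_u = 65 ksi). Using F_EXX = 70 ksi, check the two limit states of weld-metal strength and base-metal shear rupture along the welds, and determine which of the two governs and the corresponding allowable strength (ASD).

t_e = 0.707 × 0.625 = 0.4419 in; L = 22 in.
Weld metal: R_n/Ω = (1/2.0) × 0.6 × 70 × 0.4419 × 22 = 204.1 kips.
Base metal (shear rupture): R_n/Ω = (1/2.0) × 0.6 × 65 × 0.75 × 22 = 321.8 kips.
Governing: weld metal.

R_n/Ω ≈ 204 kips (weld metal governs)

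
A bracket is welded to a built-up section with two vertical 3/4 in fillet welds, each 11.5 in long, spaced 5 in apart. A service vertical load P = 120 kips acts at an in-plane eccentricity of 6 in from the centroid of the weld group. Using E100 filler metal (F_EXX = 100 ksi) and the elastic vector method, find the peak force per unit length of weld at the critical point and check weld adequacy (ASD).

Total weld length L_w = 23 in. Treat welds as unit-width lines.
Polar moment about centroid: J = 2[d³/12 + d(b/2)²] = 2[11.5³/12 + 11.5×2.5²] = 397.2 in³.
Direct shear f_v = P/L_w = 120 / 23 = 5.217 kip/in (vertical).
Torsion M = P·e = 120 × 6 = 720 kip·in.
Critical point at (x, y) = (2.5, 5.75) from centroid. f_tx = M·y/J = 10.42 kip/in; f_ty = M·x/J = 4.531 kip/in.
Resultant f_max = √[f_tx² + (f_v + f_ty)²] = √[10.42² + (5.217 + 4.531)²] = 14.27 kip/in.
Capacity per unit length: r_n/Ω = (1/2.0) × 0.6 × 100 × (0.707 × 0.75) = 15.91 kip/in.
14.27 ≤ 15.91 → adequate.

f_max ≈ 14.3 kip/in; adequate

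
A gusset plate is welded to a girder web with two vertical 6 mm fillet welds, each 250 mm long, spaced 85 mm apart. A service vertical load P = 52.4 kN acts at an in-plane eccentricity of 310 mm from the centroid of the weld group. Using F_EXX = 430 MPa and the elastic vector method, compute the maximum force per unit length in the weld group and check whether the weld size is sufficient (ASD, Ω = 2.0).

Total weld length L_w = 500 mm. Treat welds as unit-width lines.
Polar moment about centroid: J = 2[d³/12 + d(b/2)²] = 2[250³/12 + 250×42.5²] = 3507000 mm³.
Direct shear f_v = P/L_w = 52.4×10³ / 500 = 104.8 N/mm (vertical).
Torsion M = P·e = 52.4×10³ × 310 = 16244000 N·mm.
Critical point at (x, y) = (42.5, 125) from centroid. f_tx = M·y/J = 578.9 N/mm; f_ty = M·x/J = 196.8 N/mm.
Resultant f_max = √[f_tx² + (f_v + f_ty)²] = √[578.9² + (104.8 + 196.8)²] = 652.8 N/mm.
Capacity per unit length: r_n/Ω = (1/2.0) × 0.6 × 430 × (0.707 × 6) = 547.2 N/mm.
652.8 > 547.2 → NOT adequate.

f_max ≈ 653 N/mm; NOT adequate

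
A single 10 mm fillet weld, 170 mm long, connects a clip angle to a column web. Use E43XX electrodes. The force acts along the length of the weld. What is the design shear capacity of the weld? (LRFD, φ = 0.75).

E43XX → F_EXX = 430 MPa.
Effective throat t_e = 0.707 × 10 = 7.07 mm.
Total length L = 170 mm; A_we = 7.07 × 170 = 1202 mm².
F_nw = 0.6 F_EXX = 0.6 × 430 = 258 MPa.
φR_n = 0.75 × 258 × 1202 × 10⁻³ = 232.6 kN.

φR_n ≈ 233 kN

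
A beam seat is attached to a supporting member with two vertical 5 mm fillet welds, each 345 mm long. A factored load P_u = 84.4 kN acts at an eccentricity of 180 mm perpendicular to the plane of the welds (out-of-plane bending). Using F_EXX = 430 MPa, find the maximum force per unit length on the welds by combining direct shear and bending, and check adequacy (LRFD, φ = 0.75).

L_w = 2 × 345 = 690 mm; section modulus (unit throat) S = 2 × L²/6 = 39680 mm².
Direct shear f_v = P/L_w = 84.4×10³/690 = 122.3 N/mm.
Moment M = P × e = 84.4×10³ × 180 = 15192000 N·mm; bending f_b = M/S = 382.9 N/mm.
f_max = √(f_v² + f_b²) = √(122.3² + 382.9²) = 402 N/mm.
φr_n = 0.75 × 0.6 × 430 × (0.707 × 5) = 684 N/mm → adequate.

f_max ≈ 402 N/mm; adequate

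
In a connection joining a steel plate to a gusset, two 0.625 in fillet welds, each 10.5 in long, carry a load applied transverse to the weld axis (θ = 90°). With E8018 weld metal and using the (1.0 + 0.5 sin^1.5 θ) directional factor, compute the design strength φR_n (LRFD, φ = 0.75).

E80XX → F_EXX = 80 ksi.
t_e = 0.707 × 0.625 = 0.4419 in; A_we = 0.4419 × 21 = 9.279 in².
Directional factor: 1.0 + 0.5 sin^1.5(90°) = 1.5.
F_nw = 0.6 × 80 × 1.5 = 72 ksi.
φR_n = 0.75 × 72 × 9.279 = 501.1 kip.

φR_n ≈ 501 kip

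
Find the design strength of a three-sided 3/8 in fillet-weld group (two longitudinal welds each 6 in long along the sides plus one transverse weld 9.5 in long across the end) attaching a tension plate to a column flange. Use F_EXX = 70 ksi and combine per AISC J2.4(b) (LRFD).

t_e = 0.707 × 0.375 = 0.2651 in.
R_nwl = 0.6 × 70 × 0.2651 × 12 = 133.6 kip (longitudinal, 2 welds).
R_nwt = 0.6 × 70 × 0.2651 × 9.5 = 105.8 kip (transverse, base value).
(i) R_nwl + R_nwt = 239.4 kip; (ii) 0.85 R_nwl + 1.5 R_nwt = 272.3 kip.
R_n = max = 272.3 kip [governs: (ii)]; φR_n = 204.2 kip.

φR_n ≈ 204 kip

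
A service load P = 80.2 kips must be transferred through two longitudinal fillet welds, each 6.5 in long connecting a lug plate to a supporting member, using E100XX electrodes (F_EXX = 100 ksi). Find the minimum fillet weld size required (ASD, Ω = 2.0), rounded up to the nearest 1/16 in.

Total weld length L = 13 in.
Required throat t_e = P × Ω / (0.6 F_EXX × L) = 80.2 × 2.0 / (0.6 × 100 × 13) = 0.2056 in.
Required leg w = t_e / 0.707 = 0.2909 in → use 5/16 in.

w = 5/16 in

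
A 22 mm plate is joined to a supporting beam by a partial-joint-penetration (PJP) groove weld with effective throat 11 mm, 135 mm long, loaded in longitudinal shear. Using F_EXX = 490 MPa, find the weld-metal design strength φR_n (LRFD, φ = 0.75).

Effective throat (given) t_e = 11 mm.
A_we = 11 × 135 = 1485 mm².
F_nw = 0.6 F_EXX = 294 MPa.
φR_n = 0.75 × 294 × 1485 × 10⁻³ = 327.4 kN.

φR_n ≈ 327 kN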